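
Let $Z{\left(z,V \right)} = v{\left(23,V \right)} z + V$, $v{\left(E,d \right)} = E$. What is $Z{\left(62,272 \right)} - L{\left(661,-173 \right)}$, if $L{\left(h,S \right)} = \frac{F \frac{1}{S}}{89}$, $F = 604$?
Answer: $\frac{26144710}{15397} \approx 1698.0$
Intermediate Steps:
$Z{\left(z,V \right)} = V + 23 z$ ($Z{\left(z,V \right)} = 23 z + V = V + 23 z$)
$L{\left(h,S \right)} = \frac{604}{89 S}$ ($L{\left(h,S \right)} = \frac{604 \frac{1}{S}}{89} = \frac{604}{S} \frac{1}{89} = \frac{604}{89 S}$)
$Z{\left(62,272 \right)} - L{\left(661,-173 \right)} = \left(272 + 23 \cdot 62\right) - \frac{604}{89 \left(-173\right)} = \left(272 + 1426\right) - \frac{604}{89} \left(- \frac{1}{173}\right) = 1698 - - \frac{604}{15397} = 1698 + \frac{604}{15397} = \frac{26144710}{15397}$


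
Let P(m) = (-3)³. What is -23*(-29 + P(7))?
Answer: 1288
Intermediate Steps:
P(m) = -27
-23*(-29 + P(7)) = -23*(-29 - 27) = -23*(-56) = 1288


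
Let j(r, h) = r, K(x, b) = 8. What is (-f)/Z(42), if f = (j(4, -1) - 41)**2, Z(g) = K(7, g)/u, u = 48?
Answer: -8214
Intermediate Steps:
Z(g) = 1/6 (Z(g) = 8/48 = 8*(1/48) = 1/6)
f = 1369 (f = (4 - 41)**2 = (-37)**2 = 1369)
(-f)/Z(42) = (-1*1369)/(1/6) = -1369*6 = -8214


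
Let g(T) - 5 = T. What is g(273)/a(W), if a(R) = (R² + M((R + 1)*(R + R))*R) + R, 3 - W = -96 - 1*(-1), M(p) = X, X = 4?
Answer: 139/5047 ≈ 0.027541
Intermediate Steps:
M(p) = 4
W = 98 (W = 3 - (-96 - 1*(-1)) = 3 - (-96 + 1) = 3 - 1*(-95) = 3 + 95 = 98)
g(T) = 5 + T
a(R) = R² + 5*R (a(R) = (R² + 4*R) + R = R² + 5*R)
g(273)/a(W) = (5 + 273)/((98*(5 + 98))) = 278/((98*103)) = 278/10094 = 278*(1/10094) = 139/5047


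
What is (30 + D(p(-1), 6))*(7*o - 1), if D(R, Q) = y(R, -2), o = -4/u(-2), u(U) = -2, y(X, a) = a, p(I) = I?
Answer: 364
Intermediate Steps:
o = 2 (o = -4/(-2) = -4*(-1/2) = 2)
D(R, Q) = -2
(30 + D(p(-1), 6))*(7*o - 1) = (30 - 2)*(7*2 - 1) = 28*(14 - 1) = 28*13 = 364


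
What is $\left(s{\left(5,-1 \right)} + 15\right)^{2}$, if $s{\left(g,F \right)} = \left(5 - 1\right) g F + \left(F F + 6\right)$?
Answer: $4$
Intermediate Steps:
$s{\left(g,F \right)} = 6 + F^{2} + 4 F g$ ($s{\left(g,F \right)} = 4 g F + \left(F^{2} + 6\right) = 4 F g + \left(6 + F^{2}\right) = 6 + F^{2} + 4 F g$)
$\left(s{\left(5,-1 \right)} + 15\right)^{2} = \left(\left(6 + \left(-1\right)^{2} + 4 \left(-1\right) 5\right) + 15\right)^{2} = \left(\left(6 + 1 - 20\right) + 15\right)^{2} = \left(-13 + 15\right)^{2} = 2^{2} = 4$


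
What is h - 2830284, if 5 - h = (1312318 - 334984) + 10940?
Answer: -3818553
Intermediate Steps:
h = -988269 (h = 5 - ((1312318 - 334984) + 10940) = 5 - (977334 + 10940) = 5 - 1*988274 = 5 - 988274 = -988269)
h - 2830284 = -988269 - 2830284 = -3818553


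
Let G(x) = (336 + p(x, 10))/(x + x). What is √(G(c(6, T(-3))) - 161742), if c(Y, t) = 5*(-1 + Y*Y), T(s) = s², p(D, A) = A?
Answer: I*√198132739/35 ≈ 402.17*I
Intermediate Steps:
c(Y, t) = -5 + 5*Y² (c(Y, t) = 5*(-1 + Y²) = -5 + 5*Y²)
G(x) = 173/x (G(x) = (336 + 10)/(x + x) = 346/((2*x)) = 346*(1/(2*x)) = 173/x)
√(G(c(6, T(-3))) - 161742) = √(173/(-5 + 5*6²) - 161742) = √(173/(-5 + 5*36) - 161742) = √(173/(-5 + 180) - 161742) = √(173/175 - 161742) = √(-28304677/175) = I*√198132739/35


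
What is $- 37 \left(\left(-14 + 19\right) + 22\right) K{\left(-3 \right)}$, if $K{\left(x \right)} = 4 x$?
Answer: $11988$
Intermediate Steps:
$- 37 \left(\left(-14 + 19\right) + 22\right) K{\left(-3 \right)} = - 37 \left(\left(-14 + 19\right) + 22\right) 4 \left(-3\right) = - 37 \left(5 + 22\right) \left(-12\right) = \left(-37\right) 27 \left(-12\right) = \left(-999\right) \left(-12\right) = 11988$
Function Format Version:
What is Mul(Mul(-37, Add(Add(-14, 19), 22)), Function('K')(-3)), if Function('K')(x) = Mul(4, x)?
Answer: 11988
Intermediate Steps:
Mul(Mul(-37, Add(Add(-14, 19), 22)), Function('K')(-3)) = Mul(Mul(-37, Add(Add(-14, 19), 22)), Mul(4, -3)) = Mul(Mul(-37, Add(5, 22)), -12) = Mul(Mul(-37, 27), -12) = Mul(-999, -12) = 11988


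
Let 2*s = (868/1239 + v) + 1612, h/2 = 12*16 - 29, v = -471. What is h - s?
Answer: -86677/354 ≈ -244.85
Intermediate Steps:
h = 326 (h = 2*(12*16 - 29) = 2*(192 - 29) = 2*163 = 326)
s = 202081/354 (s = ((868/1239 - 471) + 1612)/2 = ((868*(1/1239) - 471) + 1612)/2 = ((124/177 - 471) + 1612)/2 = (-83243/177 + 1612)/2 = (1/2)*(202081/177) = 202081/354 ≈ 570.85)
h - s = 326 - 1*202081/354 = 326 - 202081/354 = -86677/354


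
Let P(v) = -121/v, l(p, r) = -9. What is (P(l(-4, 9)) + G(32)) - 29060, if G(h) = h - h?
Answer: -261419/9 ≈ -29047.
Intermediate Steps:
G(h) = 0
(P(l(-4, 9)) + G(32)) - 29060 = (-121/(-9) + 0) - 29060 = (-121*(-1/9) + 0) - 29060 = (121/9 + 0) - 29060 = 121/9 - 29060 = -261419/9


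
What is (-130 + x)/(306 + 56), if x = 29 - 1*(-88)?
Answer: -13/362 ≈ -0.035912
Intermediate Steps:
x = 117 (x = 29 + 88 = 117)
(-130 + x)/(306 + 56) = (-130 + 117)/(306 + 56) = -13/362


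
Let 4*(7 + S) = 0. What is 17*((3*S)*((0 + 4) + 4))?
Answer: -2856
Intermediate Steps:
S = -7 (S = -7 + (¼)*0 = -7 + 0 = -7)
17*((3*S)*((0 + 4) + 4)) = 17*((3*(-7))*((0 + 4) + 4)) = 17*(-21*(4 + 4)) = 17*(-21*8) = 17*(-168) = -2856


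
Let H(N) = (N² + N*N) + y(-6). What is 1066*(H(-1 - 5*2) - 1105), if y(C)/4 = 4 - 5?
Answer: -924222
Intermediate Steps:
y(C) = -4 (y(C) = 4*(4 - 5) = 4*(-1) = -4)
H(N) = -4 + 2*N² (H(N) = (N² + N*N) - 4 = (N² + N²) - 4 = 2*N² - 4 = -4 + 2*N²)
1066*(H(-1 - 5*2) - 1105) = 1066*((-4 + 2*(-1 - 5*2)²) - 1105) = 1066*((-4 + 2*(-1 - 10)²) - 1105) = 1066*((-4 + 2*(-11)²) - 1105) = 1066*((-4 + 2*121) - 1105) = 1066*((-4 + 242) - 1105) = 1066*(238 - 1105) = 1066*(-867) = -924222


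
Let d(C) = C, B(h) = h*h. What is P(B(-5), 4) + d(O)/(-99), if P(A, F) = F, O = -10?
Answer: 406/99 ≈ 4.1010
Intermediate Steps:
B(h) = h**2
P(B(-5), 4) + d(O)/(-99) = 4 - 10/(-99) = 4 - 1/99*(-10) = 4 + 10/99 = 406/99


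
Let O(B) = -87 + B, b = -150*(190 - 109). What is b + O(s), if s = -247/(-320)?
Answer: -3915593/320 ≈ -12236.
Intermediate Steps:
s = 247/320 (s = -247*(-1/320) = 247/320 ≈ 0.77188)
b = -12150 (b = -150*81 = -12150)
b + O(s) = -12150 + (-87 + 247/320) = -12150 - 27593/320 = -3915593/320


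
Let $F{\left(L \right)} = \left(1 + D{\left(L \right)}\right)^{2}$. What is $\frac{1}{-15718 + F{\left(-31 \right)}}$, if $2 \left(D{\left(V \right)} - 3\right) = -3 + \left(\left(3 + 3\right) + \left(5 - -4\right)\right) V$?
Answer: $\frac{1}{37182} \approx 2.6895 \cdot 10^{-5}$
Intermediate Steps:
$D{\left(V \right)} = \frac{3}{2} + \frac{15 V}{2}$ ($D{\left(V \right)} = 3 + \frac{-3 + \left(\left(3 + 3\right) + \left(5 - -4\right)\right) V}{2} = 3 + \frac{-3 + \left(6 + \left(5 + 4\right)\right) V}{2} = 3 + \frac{-3 + \left(6 + 9\right) V}{2} = 3 + \frac{-3 + 15 V}{2} = 3 + \left(- \frac{3}{2} + \frac{15 V}{2}\right) = \frac{3}{2} + \frac{15 V}{2}$)
$F{\left(L \right)} = \left(\frac{5}{2} + \frac{15 L}{2}\right)^{2}$ ($F{\left(L \right)} = \left(1 + \left(\frac{3}{2} + \frac{15 L}{2}\right)\right)^{2} = \left(\frac{5}{2} + \frac{15 L}{2}\right)^{2}$)
$\frac{1}{-15718 + F{\left(-31 \right)}} = \frac{1}{-15718 + \frac{25 \left(1 + 3 \left(-31\right)\right)^{2}}{4}} = \frac{1}{-15718 + \frac{25 \left(1 - 93\right)^{2}}{4}} = \frac{1}{-15718 + \frac{25 \left(-92\right)^{2}}{4}} = \frac{1}{-15718 + \frac{25}{4} \cdot 8464} = \frac{1}{-15718 + 52900} = \frac{1}{37182}$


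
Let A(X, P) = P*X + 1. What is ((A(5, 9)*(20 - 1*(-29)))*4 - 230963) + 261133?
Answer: 39186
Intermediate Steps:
A(X, P) = 1 + P*X
((A(5, 9)*(20 - 1*(-29)))*4 - 230963) + 261133 = (((1 + 9*5)*(20 - 1*(-29)))*4 - 230963) + 261133 = (((1 + 45)*(20 + 29))*4 - 230963) + 261133 = ((46*49)*4 - 230963) + 261133 = (2254*4 - 230963) + 261133 = (9016 - 230963) + 261133 = -221947 + 261133 = 39186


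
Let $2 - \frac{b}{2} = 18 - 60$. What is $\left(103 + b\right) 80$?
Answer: $15280$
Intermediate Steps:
$b = 88$ ($b = 4 - 2 \left(18 - 60\right) = 4 - -84 = 4 + 84 = 88$)
$\left(103 + b\right) 80 = \left(103 + 88\right) 80 = 191 \cdot 80 = 15280$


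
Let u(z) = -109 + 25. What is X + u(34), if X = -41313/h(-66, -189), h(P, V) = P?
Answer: 11923/22 ≈ 541.95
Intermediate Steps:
X = 13771/22 (X = -41313/(-66) = -41313*(-1/66) = 13771/22 ≈ 625.95)
u(z) = -84
X + u(34) = 13771/22 - 84 = 11923/22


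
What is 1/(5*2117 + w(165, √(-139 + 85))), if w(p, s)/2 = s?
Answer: 10585/112042441 - 6*I*√6/112042441 ≈ 9.4473e-5 - 1.3117e-7*I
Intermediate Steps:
w(p, s) = 2*s
1/(5*2117 + w(165, √(-139 + 85))) = 1/(5*2117 + 2*√(-139 + 85)) = 1/(10585 + 2*√(-54)) = 1/(10585 + 2*(3*I*√6)) = 1/(10585 + 6*I*√6)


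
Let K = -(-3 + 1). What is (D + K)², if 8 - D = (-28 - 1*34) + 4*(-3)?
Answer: 7056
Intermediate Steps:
K = 2 (K = -1*(-2) = 2)
D = 82 (D = 8 - ((-28 - 1*34) + 4*(-3)) = 8 - ((-28 - 34) - 12) = 8 - (-62 - 12) = 8 - 1*(-74) = 8 + 74 = 82)
(D + K)² = (82 + 2)² = 84² = 7056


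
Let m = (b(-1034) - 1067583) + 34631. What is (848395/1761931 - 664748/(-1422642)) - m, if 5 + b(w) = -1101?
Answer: 1295984550975377347/1253298520851 ≈ 1.0341e+6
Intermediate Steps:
b(w) = -1106 (b(w) = -5 - 1101 = -1106)
m = -1034058 (m = (-1106 - 1067583) + 34631 = -1068689 + 34631 = -1034058)
(848395/1761931 - 664748/(-1422642)) - m = (848395/1761931 - 664748/(-1422642)) - 1*(-1034058) = (848395*(1/1761931) - 664748*(-1/1422642)) + 1034058 = (848395/1761931 + 332374/711321) + 1034058 = 1189101233989/1253298520851 + 1034058 = 1295984550975377347/1253298520851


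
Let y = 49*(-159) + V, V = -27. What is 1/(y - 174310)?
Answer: -1/182128 ≈ -5.4906e-6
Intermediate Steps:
y = -7818 (y = 49*(-159) - 27 = -7791 - 27 = -7818)
1/(y - 174310) = 1/(-7818 - 174310) = 1/(-182128) = -1/182128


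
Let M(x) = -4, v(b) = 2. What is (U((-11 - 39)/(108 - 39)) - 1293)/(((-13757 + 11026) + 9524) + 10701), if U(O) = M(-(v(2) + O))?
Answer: -1297/17494 ≈ -0.074140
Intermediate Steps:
U(O) = -4
(U((-11 - 39)/(108 - 39)) - 1293)/(((-13757 + 11026) + 9524) + 10701) = (-4 - 1293)/(((-13757 + 11026) + 9524) + 10701) = -1297/((-2731 + 9524) + 10701) = -1297/(6793 + 10701) = -1297/17494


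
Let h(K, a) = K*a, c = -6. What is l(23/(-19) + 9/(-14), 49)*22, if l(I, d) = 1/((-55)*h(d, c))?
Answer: 1/735 ≈ 0.0013605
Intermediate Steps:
l(I, d) = 1/(330*d) (l(I, d) = 1/((-55)*((d*(-6)))) = -(-1/(6*d))/55 = -(-1)/(330*d) = 1/(330*d))
l(23/(-19) + 9/(-14), 49)*22 = ((1/330)/49)*22 = ((1/330)*(1/49))*22 = (1/16170)*22 = 1/735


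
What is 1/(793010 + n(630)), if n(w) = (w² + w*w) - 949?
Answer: 1/1585861 ≈ 6.3057e-7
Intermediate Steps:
n(w) = -949 + 2*w² (n(w) = (w² + w²) - 949 = 2*w² - 949 = -949 + 2*w²)
1/(793010 + n(630)) = 1/(793010 + (-949 + 2*630²)) = 1/(793010 + (-949 + 2*396900)) = 1/(793010 + (-949 + 793800)) = 1/(793010 + 792851) = 1/1585861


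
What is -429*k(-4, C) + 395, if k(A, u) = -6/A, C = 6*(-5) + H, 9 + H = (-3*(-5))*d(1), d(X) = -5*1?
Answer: -497/2 ≈ -248.50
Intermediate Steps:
d(X) = -5
H = -84 (H = -9 - 3*(-5)*(-5) = -9 + 15*(-5) = -9 - 75 = -84)
C = -114 (C = 6*(-5) - 84 = -30 - 84 = -114)
-429*k(-4, C) + 395 = -(-2574)/(-4) + 395 = -(-2574)*(-1)/4 + 395 = -429*3/2 + 395 = -1287/2 + 395 = -497/2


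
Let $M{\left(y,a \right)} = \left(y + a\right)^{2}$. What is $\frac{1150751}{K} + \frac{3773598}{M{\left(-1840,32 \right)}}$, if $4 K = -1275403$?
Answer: $- \frac{5116867928731}{2084559476096} \approx -2.4547$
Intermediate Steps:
$K = - \frac{1275403}{4}$ ($K = \frac{1}{4} \left(-1275403\right) = - \frac{1275403}{4} \approx -3.1885 \cdot 10^{5}$)
$M{\left(y,a \right)} = \left(a + y\right)^{2}$
$\frac{1150751}{K} + \frac{3773598}{M{\left(-1840,32 \right)}} = \frac{1150751}{- \frac{1275403}{4}} + \frac{3773598}{\left(32 - 1840\right)^{2}} = 1150751 \left(- \frac{4}{1275403}\right) + \frac{3773598}{\left(-1808\right)^{2}} = - \frac{4603004}{1275403} + \frac{3773598}{3268864} = - \frac{4603004}{1275403} + 3773598 \cdot \frac{1}{3268864} = - \frac{4603004}{1275403} + \frac{1886799}{1634432} = - \frac{5116867928731}{2084559476096}$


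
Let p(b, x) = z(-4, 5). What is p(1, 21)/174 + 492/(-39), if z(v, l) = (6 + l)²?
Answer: -26963/2262 ≈ -11.920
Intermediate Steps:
p(b, x) = 121 (p(b, x) = (6 + 5)² = 11² = 121)
p(1, 21)/174 + 492/(-39) = 121/174 + 492/(-39) = 121*(1/174) + 492*(-1/39) = 121/174 - 164/13 = -26963/2262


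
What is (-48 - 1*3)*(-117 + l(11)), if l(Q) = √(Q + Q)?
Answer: 5967 - 51*√22 ≈ 5727.8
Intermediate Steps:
l(Q) = √2*√Q (l(Q) = √(2*Q) = √2*√Q)
(-48 - 1*3)*(-117 + l(11)) = (-48 - 1*3)*(-117 + √2*√11) = (-48 - 3)*(-117 + √22) = -51*(-117 + √22) = 5967 - 51*√22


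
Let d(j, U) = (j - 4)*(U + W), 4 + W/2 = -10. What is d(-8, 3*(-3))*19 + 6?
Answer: 8442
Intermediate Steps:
W = -28 (W = -8 + 2*(-10) = -8 - 20 = -28)
d(j, U) = (-28 + U)*(-4 + j) (d(j, U) = (j - 4)*(U - 28) = (-4 + j)*(-28 + U) = (-28 + U)*(-4 + j))
d(-8, 3*(-3))*19 + 6 = (112 - 28*(-8) - 12*(-3) + (3*(-3))*(-8))*19 + 6 = (112 + 224 - 4*(-9) - 9*(-8))*19 + 6 = (112 + 224 + 36 + 72)*19 + 6 = 444*19 + 6 = 8436 + 6 = 8442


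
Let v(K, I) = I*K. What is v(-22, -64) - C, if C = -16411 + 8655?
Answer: 9164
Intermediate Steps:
C = -7756
v(-22, -64) - C = -64*(-22) - 1*(-7756) = 1408 + 7756 = 9164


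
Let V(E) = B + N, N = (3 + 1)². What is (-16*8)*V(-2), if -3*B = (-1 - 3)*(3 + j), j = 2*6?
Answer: -4608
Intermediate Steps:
j = 12
N = 16 (N = 4² = 16)
B = 20 (B = -(-1 - 3)*(3 + 12)/3 = -(-4)*15/3 = -⅓*(-60) = 20)
V(E) = 36 (V(E) = 20 + 16 = 36)
(-16*8)*V(-2) = -16*8*36 = -128*36 = -4608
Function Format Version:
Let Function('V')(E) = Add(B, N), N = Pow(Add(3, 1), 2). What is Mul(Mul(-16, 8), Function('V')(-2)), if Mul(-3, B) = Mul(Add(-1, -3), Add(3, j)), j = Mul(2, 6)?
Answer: -4608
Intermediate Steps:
j = 12
N = 16 (N = Pow(4, 2) = 16)
B = 20 (B = Mul(Rational(-1, 3), Mul(Add(-1, -3), Add(3, 12))) = Mul(Rational(-1, 3), Mul(-4, 15)) = Mul(Rational(-1, 3), -60) = 20)
Function('V')(E) = 36 (Function('V')(E) = Add(20, 16) = 36)
Mul(Mul(-16, 8), Function('V')(-2)) = Mul(Mul(-16, 8), 36) = Mul(-128, 36) = -4608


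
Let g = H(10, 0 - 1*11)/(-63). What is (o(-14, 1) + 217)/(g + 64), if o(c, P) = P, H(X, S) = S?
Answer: 13734/4043 ≈ 3.3970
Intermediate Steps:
g = 11/63 (g = (0 - 1*11)/(-63) = (0 - 11)*(-1/63) = -11*(-1/63) = 11/63 ≈ 0.17460)
(o(-14, 1) + 217)/(g + 64) = (1 + 217)/(11/63 + 64) = 218/(4043/63) = 218*(63/4043) = 13734/4043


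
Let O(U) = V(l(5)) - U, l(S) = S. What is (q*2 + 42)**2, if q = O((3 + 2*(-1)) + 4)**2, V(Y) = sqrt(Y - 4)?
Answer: 5476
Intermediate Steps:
V(Y) = sqrt(-4 + Y)
O(U) = 1 - U (O(U) = sqrt(-4 + 5) - U = sqrt(1) - U = 1 - U)
q = 16 (q = (1 - ((3 + 2*(-1)) + 4))**2 = (1 - ((3 - 2) + 4))**2 = (1 - (1 + 4))**2 = (1 - 1*5)**2 = (1 - 5)**2 = (-4)**2 = 16)
(q*2 + 42)**2 = (16*2 + 42)**2 = (32 + 42)**2 = 74**2 = 5476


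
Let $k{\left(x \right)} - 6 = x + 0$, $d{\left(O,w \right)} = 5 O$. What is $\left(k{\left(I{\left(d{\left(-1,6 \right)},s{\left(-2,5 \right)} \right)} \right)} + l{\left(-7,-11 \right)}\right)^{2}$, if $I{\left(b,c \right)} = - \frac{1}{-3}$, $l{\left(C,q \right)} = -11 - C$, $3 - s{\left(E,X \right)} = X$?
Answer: $\frac{49}{9} \approx 5.4444$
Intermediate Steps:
$s{\left(E,X \right)} = 3 - X$
$I{\left(b,c \right)} = \frac{1}{3}$ ($I{\left(b,c \right)} = \left(-1\right) \left(- \frac{1}{3}\right) = \frac{1}{3}$)
$k{\left(x \right)} = 6 + x$ ($k{\left(x \right)} = 6 + \left(x + 0\right) = 6 + x$)
$\left(k{\left(I{\left(d{\left(-1,6 \right)},s{\left(-2,5 \right)} \right)} \right)} + l{\left(-7,-11 \right)}\right)^{2} = \left(\left(6 + \frac{1}{3}\right) - 4\right)^{2} = \left(\frac{19}{3} + \left(-11 + 7\right)\right)^{2} = \left(\frac{19}{3} - 4\right)^{2} = \left(\frac{7}{3}\right)^{2} = \frac{49}{9}$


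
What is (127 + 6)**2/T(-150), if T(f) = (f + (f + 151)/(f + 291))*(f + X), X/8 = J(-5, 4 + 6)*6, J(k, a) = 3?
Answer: 831383/42298 ≈ 19.655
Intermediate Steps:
X = 144 (X = 8*(3*6) = 8*18 = 144)
T(f) = (144 + f)*(f + (151 + f)/(291 + f)) (T(f) = (f + (f + 151)/(f + 291))*(f + 144) = (f + (151 + f)/(291 + f))*(144 + f) = (144 + f)*(f + (151 + f)/(291 + f)))
(127 + 6)**2/T(-150) = (127 + 6)**2/(((21744 + (-150)**3 + 436*(-150)**2 + 42199*(-150))/(291 - 150))) = 133**2/(((21744 - 3375000 + 436*22500 - 6329850)/141)) = 17689/(((21744 - 3375000 + 9810000 - 6329850)/141)) = 17689/(((1/141)*126894)) = 17689/(42298/47) = 17689*(47/42298) = 831383/42298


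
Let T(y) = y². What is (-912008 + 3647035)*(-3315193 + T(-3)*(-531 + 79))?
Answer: -9078268455047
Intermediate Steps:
(-912008 + 3647035)*(-3315193 + T(-3)*(-531 + 79)) = (-912008 + 3647035)*(-3315193 + (-3)²*(-531 + 79)) = 2735027*(-3315193 + 9*(-452)) = 2735027*(-3315193 - 4068) = 2735027*(-3319261) = -9078268455047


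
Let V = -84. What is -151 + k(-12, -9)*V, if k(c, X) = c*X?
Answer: -9223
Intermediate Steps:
k(c, X) = X*c
-151 + k(-12, -9)*V = -151 - 9*(-12)*(-84) = -151 + 108*(-84) = -151 - 9072 = -9223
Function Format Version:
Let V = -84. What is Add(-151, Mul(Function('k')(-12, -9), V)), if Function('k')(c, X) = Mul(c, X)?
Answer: -9223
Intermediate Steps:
Function('k')(c, X) = Mul(X, c)
Add(-151, Mul(Function('k')(-12, -9), V)) = Add(-151, Mul(Mul(-9, -12), -84)) = Add(-151, Mul(108, -84)) = Add(-151, -9072) = -9223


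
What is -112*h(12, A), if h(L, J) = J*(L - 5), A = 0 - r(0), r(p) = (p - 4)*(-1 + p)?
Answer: 3136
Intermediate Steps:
r(p) = (-1 + p)*(-4 + p) (r(p) = (-4 + p)*(-1 + p) = (-1 + p)*(-4 + p))
A = -4 (A = 0 - (4 + 0² - 5*0) = 0 - (4 + 0 + 0) = 0 - 1*4 = 0 - 4 = -4)
h(L, J) = J*(-5 + L)
-112*h(12, A) = -(-448)*(-5 + 12) = -(-448)*7 = -112*(-28) = 3136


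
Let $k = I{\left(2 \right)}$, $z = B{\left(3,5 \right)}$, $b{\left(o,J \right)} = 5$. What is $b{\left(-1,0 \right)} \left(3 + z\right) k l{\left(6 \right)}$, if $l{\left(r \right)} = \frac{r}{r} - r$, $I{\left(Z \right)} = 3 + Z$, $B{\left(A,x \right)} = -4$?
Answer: $125$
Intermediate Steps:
$z = -4$
$k = 5$ ($k = 3 + 2 = 5$)
$l{\left(r \right)} = 1 - r$
$b{\left(-1,0 \right)} \left(3 + z\right) k l{\left(6 \right)} = 5 \left(3 - 4\right) 5 \left(1 - 6\right) = 5 \left(- 5 \left(1 - 6\right)\right) = 5 \left(- 5 \left(-5\right)\right) = 5 \left(\left(-1\right) \left(-25\right)\right) = 5 \cdot 25 = 125$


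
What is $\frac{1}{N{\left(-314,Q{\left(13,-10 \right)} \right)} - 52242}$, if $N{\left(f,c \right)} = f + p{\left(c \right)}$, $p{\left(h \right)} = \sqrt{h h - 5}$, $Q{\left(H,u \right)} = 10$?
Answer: $- \frac{52556}{2762133041} - \frac{\sqrt{95}}{2762133041} \approx -1.9031 \cdot 10^{-5}$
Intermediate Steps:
$p{\left(h \right)} = \sqrt{-5 + h^{2}}$ ($p{\left(h \right)} = \sqrt{h^{2} - 5} = \sqrt{-5 + h^{2}}$)
$N{\left(f,c \right)} = f + \sqrt{-5 + c^{2}}$
$\frac{1}{N{\left(-314,Q{\left(13,-10 \right)} \right)} - 52242} = \frac{1}{\left(-314 + \sqrt{-5 + 10^{2}}\right) - 52242} = \frac{1}{\left(-314 + \sqrt{-5 + 100}\right) - 52242} = \frac{1}{\left(-314 + \sqrt{95}\right) - 52242} = \frac{1}{-52556 + \sqrt{95}}$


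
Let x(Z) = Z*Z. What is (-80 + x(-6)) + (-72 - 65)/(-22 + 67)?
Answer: -2117/45 ≈ -47.044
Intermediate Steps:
x(Z) = Z²
(-80 + x(-6)) + (-72 - 65)/(-22 + 67) = (-80 + (-6)²) + (-72 - 65)/(-22 + 67) = (-80 + 36) - 137/45 = -44 - 137*1/45 = -44 - 137/45 = -2117/45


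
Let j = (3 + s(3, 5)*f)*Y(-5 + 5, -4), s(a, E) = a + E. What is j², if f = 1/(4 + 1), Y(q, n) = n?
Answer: 8464/25 ≈ 338.56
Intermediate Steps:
s(a, E) = E + a
f = ⅕ (f = 1/5 = ⅕ ≈ 0.20000)
j = -92/5 (j = (3 + (5 + 3)*(⅕))*(-4) = (3 + 8*(⅕))*(-4) = (3 + 8/5)*(-4) = (23/5)*(-4) = -92/5 ≈ -18.400)
j² = (-92/5)² = 8464/25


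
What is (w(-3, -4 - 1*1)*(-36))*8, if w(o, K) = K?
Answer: 1440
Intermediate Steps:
(w(-3, -4 - 1*1)*(-36))*8 = ((-4 - 1*1)*(-36))*8 = ((-4 - 1)*(-36))*8 = -5*(-36)*8 = 180*8 = 1440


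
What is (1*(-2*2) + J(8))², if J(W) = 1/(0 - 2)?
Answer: 81/4 ≈ 20.250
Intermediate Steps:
J(W) = -½ (J(W) = 1/(-2) = -½)
(1*(-2*2) + J(8))² = (1*(-2*2) - ½)² = (1*(-4) - ½)² = (-4 - ½)² = (-9/2)² = 81/4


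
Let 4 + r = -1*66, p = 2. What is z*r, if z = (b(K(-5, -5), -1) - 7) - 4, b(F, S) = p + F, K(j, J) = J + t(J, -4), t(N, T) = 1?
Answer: 910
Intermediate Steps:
K(j, J) = 1 + J (K(j, J) = J + 1 = 1 + J)
b(F, S) = 2 + F
r = -70 (r = -4 - 1*66 = -4 - 66 = -70)
z = -13 (z = ((2 + (1 - 5)) - 7) - 4 = ((2 - 4) - 7) - 4 = (-2 - 7) - 4 = -9 - 4 = -13)
z*r = -13*(-70) = 910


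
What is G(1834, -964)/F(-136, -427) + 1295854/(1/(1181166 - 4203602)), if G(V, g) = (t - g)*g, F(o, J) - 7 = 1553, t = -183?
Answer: -1527487954522381/390 ≈ -3.9166e+12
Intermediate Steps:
F(o, J) = 1560 (F(o, J) = 7 + 1553 = 1560)
G(V, g) = g*(-183 - g) (G(V, g) = (-183 - g)*g = g*(-183 - g))
G(1834, -964)/F(-136, -427) + 1295854/(1/(1181166 - 4203602)) = -1*(-964)*(183 - 964)/1560 + 1295854/(1/(1181166 - 4203602)) = -1*(-964)*(-781)*(1/1560) + 1295854/(1/(-3022436)) = -752884*1/1560 + 1295854/(-1/3022436) = -188221/390 + 1295854*(-3022436) = -188221/390 - 3916635780344 = -1527487954522381/390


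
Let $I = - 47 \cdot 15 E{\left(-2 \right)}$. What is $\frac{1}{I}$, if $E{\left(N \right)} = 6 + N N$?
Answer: $- \frac{1}{7050} \approx -0.00014184$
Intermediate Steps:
$E{\left(N \right)} = 6 + N^{2}$
$I = -7050$ ($I = - 47 \cdot 15 \left(6 + \left(-2\right)^{2}\right) = - 705 \left(6 + 4\right) = - 705 \cdot 10 = \left(-1\right) 7050 = -7050$)
$\frac{1}{I} = \frac{1}{-7050} = - \frac{1}{7050}$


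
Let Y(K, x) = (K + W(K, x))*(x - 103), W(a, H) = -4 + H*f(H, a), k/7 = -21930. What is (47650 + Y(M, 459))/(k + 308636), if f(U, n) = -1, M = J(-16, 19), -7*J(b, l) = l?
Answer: -413505/542941 ≈ -0.76160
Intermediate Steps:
J(b, l) = -l/7
M = -19/7 (M = -⅐*19 = -19/7 ≈ -2.7143)
k = -153510 (k = 7*(-21930) = -153510)
W(a, H) = -4 - H (W(a, H) = -4 + H*(-1) = -4 - H)
Y(K, x) = (-103 + x)*(-4 + K - x) (Y(K, x) = (K + (-4 - x))*(x - 103) = (-4 + K - x)*(-103 + x) = (-103 + x)*(-4 + K - x))
(47650 + Y(M, 459))/(k + 308636) = (47650 + (412 - 1*459² - 103*(-19/7) + 99*459 - 19/7*459))/(-153510 + 308636) = (47650 + (412 - 1*210681 + 1957/7 + 45441 - 8721/7))/155126 = (47650 + (412 - 210681 + 1957/7 + 45441 - 8721/7))*(1/155126) = (47650 - 1160560/7)*(1/155126) = -827010/7*1/155126 = -413505/542941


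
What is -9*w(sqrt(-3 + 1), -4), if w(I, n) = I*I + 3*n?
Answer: 126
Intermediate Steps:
w(I, n) = I**2 + 3*n
-9*w(sqrt(-3 + 1), -4) = -9*((sqrt(-3 + 1))**2 + 3*(-4)) = -9*((sqrt(-2))**2 - 12) = -9*((I*sqrt(2))**2 - 12) = -9*(-2 - 12) = -9*(-14) = 126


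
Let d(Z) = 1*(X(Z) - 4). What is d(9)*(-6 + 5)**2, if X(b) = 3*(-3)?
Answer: -13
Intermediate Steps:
X(b) = -9
d(Z) = -13 (d(Z) = 1*(-9 - 4) = 1*(-13) = -13)
d(9)*(-6 + 5)**2 = -13*(-6 + 5)**2 = -13*(-1)**2 = -13*1 = -13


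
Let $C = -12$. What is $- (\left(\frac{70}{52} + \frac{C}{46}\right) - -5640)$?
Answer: $- \frac{3373369}{598} \approx -5641.1$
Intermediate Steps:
$- (\left(\frac{70}{52} + \frac{C}{46}\right) - -5640) = - (\left(\frac{70}{52} - \frac{12}{46}\right) - -5640) = - (\left(70 \cdot \frac{1}{52} - \frac{6}{23}\right) + 5640) = - (\left(\frac{35}{26} - \frac{6}{23}\right) + 5640) = - (\frac{649}{598} + 5640) = \left(-1\right) \frac{3373369}{598} = - \frac{3373369}{598}$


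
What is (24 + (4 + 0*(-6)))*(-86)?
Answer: -2408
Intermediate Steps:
(24 + (4 + 0*(-6)))*(-86) = (24 + (4 + 0))*(-86) = (24 + 4)*(-86) = 28*(-86) = -2408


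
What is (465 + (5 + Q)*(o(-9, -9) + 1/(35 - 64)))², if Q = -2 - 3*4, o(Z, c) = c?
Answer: 251000649/841 ≈ 2.9846e+5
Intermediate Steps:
Q = -14 (Q = -2 - 12 = -14)
(465 + (5 + Q)*(o(-9, -9) + 1/(35 - 64)))² = (465 + (5 - 14)*(-9 + 1/(35 - 64)))² = (465 - 9*(-9 + 1/(-29)))² = (465 - 9*(-9 - 1/29))² = (465 - 9*(-262/29))² = (465 + 2358/29)² = (15843/29)² = 251000649/841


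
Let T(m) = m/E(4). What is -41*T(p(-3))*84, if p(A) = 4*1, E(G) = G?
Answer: -3444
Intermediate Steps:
p(A) = 4
T(m) = m/4
-41*T(p(-3))*84 = -41*4/4*84 = -41*1*84 = -41*84 = -3444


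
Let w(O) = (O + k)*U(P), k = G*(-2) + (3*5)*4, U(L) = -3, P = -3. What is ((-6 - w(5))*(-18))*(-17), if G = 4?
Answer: 50490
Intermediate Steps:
k = 52 (k = 4*(-2) + (3*5)*4 = -8 + 15*4 = -8 + 60 = 52)
w(O) = -156 - 3*O (w(O) = (O + 52)*(-3) = (52 + O)*(-3) = -156 - 3*O)
((-6 - w(5))*(-18))*(-17) = ((-6 - (-156 - 3*5))*(-18))*(-17) = ((-6 - (-156 - 15))*(-18))*(-17) = ((-6 - 1*(-171))*(-18))*(-17) = ((-6 + 171)*(-18))*(-17) = (165*(-18))*(-17) = -2970*(-17) = 50490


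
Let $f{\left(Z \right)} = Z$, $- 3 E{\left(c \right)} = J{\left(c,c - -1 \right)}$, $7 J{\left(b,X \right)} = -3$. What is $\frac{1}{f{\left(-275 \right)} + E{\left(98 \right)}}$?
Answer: $- \frac{7}{1924} \approx -0.0036383$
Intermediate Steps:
$J{\left(b,X \right)} = - \frac{3}{7}$ ($J{\left(b,X \right)} = \frac{1}{7} \left(-3\right) = - \frac{3}{7}$)
$E{\left(c \right)} = \frac{1}{7}$ ($E{\left(c \right)} = \left(- \frac{1}{3}\right) \left(- \frac{3}{7}\right) = \frac{1}{7}$)
$\frac{1}{f{\left(-275 \right)} + E{\left(98 \right)}} = \frac{1}{-275 + \frac{1}{7}} = \frac{1}{- \frac{1924}{7}} = - \frac{7}{1924}$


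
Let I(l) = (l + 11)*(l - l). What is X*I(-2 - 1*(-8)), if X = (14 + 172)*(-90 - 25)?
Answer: 0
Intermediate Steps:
X = -21390 (X = 186*(-115) = -21390)
I(l) = 0 (I(l) = (11 + l)*0 = 0)
X*I(-2 - 1*(-8)) = -21390*0 = 0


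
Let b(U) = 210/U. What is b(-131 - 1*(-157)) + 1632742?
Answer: 21225751/13 ≈ 1.6328e+6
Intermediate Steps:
b(-131 - 1*(-157)) + 1632742 = 210/(-131 - 1*(-157)) + 1632742 = 210/(-131 + 157) + 1632742 = 210/26 + 1632742 = 210*(1/26) + 1632742 = 105/13 + 1632742 = 21225751/13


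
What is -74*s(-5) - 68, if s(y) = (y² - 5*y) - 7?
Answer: -3250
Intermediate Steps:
s(y) = -7 + y² - 5*y
-74*s(-5) - 68 = -74*(-7 + (-5)² - 5*(-5)) - 68 = -74*(-7 + 25 + 25) - 68 = -74*43 - 68 = -3182 - 68 = -3250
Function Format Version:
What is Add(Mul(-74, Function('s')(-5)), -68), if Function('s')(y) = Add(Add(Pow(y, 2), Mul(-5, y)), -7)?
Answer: -3250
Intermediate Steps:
Function('s')(y) = Add(-7, Pow(y, 2), Mul(-5, y))
Add(Mul(-74, Function('s')(-5)), -68) = Add(Mul(-74, Add(-7, Pow(-5, 2), Mul(-5, -5))), -68) = Add(Mul(-74, Add(-7, 25, 25)), -68) = Add(Mul(-74, 43), -68) = Add(-3182, -68) = -3250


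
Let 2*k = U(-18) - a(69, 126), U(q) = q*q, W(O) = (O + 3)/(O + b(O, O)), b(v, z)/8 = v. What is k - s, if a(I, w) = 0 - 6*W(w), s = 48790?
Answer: -6127085/126 ≈ -48628.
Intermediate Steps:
b(v, z) = 8*v
W(O) = (3 + O)/(9*O) (W(O) = (O + 3)/(O + 8*O) = (3 + O)/((9*O)) = (3 + O)*(1/(9*O)) = (3 + O)/(9*O))
a(I, w) = -2*(3 + w)/(3*w) (a(I, w) = 0 - 2*(3 + w)/(3*w) = -2*(3 + w)/(3*w))
U(q) = q²
k = 20455/126 (k = ((-18)² - (-⅔ - 2/126))/2 = (324 - (-⅔ - 2*1/126))/2 = (324 - (-⅔ - 1/63))/2 = (324 - 1*(-43/63))/2 = (324 + 43/63)/2 = (½)*(20455/63) = 20455/126 ≈ 162.34)
k - s = 20455/126 - 1*48790 = 20455/126 - 48790 = -6127085/126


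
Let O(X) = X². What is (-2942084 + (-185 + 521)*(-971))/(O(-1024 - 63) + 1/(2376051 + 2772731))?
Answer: -16827970161880/6083641198959 ≈ -2.7661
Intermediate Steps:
(-2942084 + (-185 + 521)*(-971))/(O(-1024 - 63) + 1/(2376051 + 2772731)) = (-2942084 + (-185 + 521)*(-971))/((-1024 - 63)² + 1/(2376051 + 2772731)) = (-2942084 + 336*(-971))/((-1087)² + 1/5148782) = (-2942084 - 326256)/(1181569 + 1/5148782) = -3268340/6083641198959/5148782 = -3268340*5148782/6083641198959 = -16827970161880/6083641198959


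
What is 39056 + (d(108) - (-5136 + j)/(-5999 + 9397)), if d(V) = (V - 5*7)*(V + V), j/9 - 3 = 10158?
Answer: 186205639/3398 ≈ 54799.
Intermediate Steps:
j = 91449 (j = 27 + 9*10158 = 27 + 91422 = 91449)
d(V) = 2*V*(-35 + V) (d(V) = (V - 35)*(2*V) = (-35 + V)*(2*V) = 2*V*(-35 + V))
39056 + (d(108) - (-5136 + j)/(-5999 + 9397)) = 39056 + (2*108*(-35 + 108) - (-5136 + 91449)/(-5999 + 9397)) = 39056 + (2*108*73 - 86313/3398) = 39056 + (15768 - 86313/3398) = 39056 + 53493351/3398 = 186205639/3398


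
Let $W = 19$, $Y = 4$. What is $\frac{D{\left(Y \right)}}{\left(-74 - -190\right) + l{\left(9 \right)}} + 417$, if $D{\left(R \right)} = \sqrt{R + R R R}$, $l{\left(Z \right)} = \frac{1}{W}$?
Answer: $417 + \frac{38 \sqrt{17}}{2205} \approx 417.07$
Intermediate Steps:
$l{\left(Z \right)} = \frac{1}{19}$
$D{\left(R \right)} = \sqrt{R + R^{3}}$ ($D{\left(R \right)} = \sqrt{R + R^{2} R} = \sqrt{R + R^{3}}$)
$\frac{D{\left(Y \right)}}{\left(-74 - -190\right) + l{\left(9 \right)}} + 417 = \frac{\sqrt{4 + 4^{3}}}{\left(-74 - -190\right) + \frac{1}{19}} + 417 = \frac{\sqrt{4 + 64}}{\left(-74 + 190\right) + \frac{1}{19}} + 417 = \frac{\sqrt{68}}{116 + \frac{1}{19}} + 417 = \frac{2 \sqrt{17}}{\frac{2205}{19}} + 417 = 2 \sqrt{17} \cdot \frac{19}{2205} + 417 = \frac{38 \sqrt{17}}{2205} + 417 = 417 + \frac{38 \sqrt{17}}{2205}$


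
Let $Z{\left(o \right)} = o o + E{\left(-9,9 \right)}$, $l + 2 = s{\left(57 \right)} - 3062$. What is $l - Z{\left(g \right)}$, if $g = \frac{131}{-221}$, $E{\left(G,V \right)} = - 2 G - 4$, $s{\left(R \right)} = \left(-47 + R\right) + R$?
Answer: $- \frac{147077412}{48841} \approx -3011.4$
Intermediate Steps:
$s{\left(R \right)} = -47 + 2 R$
$E{\left(G,V \right)} = -4 - 2 G$
$l = -2997$ ($l = -2 + \left(\left(-47 + 2 \cdot 57\right) - 3062\right) = -2 + \left(\left(-47 + 114\right) - 3062\right) = -2 + \left(67 - 3062\right) = -2 - 2995 = -2997$)
$g = - \frac{131}{221}$ ($g = 131 \left(- \frac{1}{221}\right) = - \frac{131}{221} \approx -0.59276$)
$Z{\left(o \right)} = 14 + o^{2}$ ($Z{\left(o \right)} = o o - -14 = o^{2} + \left(-4 + 18\right) = o^{2} + 14 = 14 + o^{2}$)
$l - Z{\left(g \right)} = -2997 - \left(14 + \left(- \frac{131}{221}\right)^{2}\right) = -2997 - \left(14 + \frac{17161}{48841}\right) = -2997 - \frac{700935}{48841} = - \frac{147077412}{48841}$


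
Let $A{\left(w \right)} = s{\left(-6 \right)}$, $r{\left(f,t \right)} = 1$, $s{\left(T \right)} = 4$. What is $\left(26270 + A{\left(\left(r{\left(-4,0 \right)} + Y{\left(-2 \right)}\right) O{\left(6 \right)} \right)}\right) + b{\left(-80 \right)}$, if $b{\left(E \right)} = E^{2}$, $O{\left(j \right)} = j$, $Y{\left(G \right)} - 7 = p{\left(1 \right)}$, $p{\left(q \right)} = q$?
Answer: $32674$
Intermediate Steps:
$Y{\left(G \right)} = 8$ ($Y{\left(G \right)} = 7 + 1 = 8$)
$A{\left(w \right)} = 4$
$\left(26270 + A{\left(\left(r{\left(-4,0 \right)} + Y{\left(-2 \right)}\right) O{\left(6 \right)} \right)}\right) + b{\left(-80 \right)} = \left(26270 + 4\right) + \left(-80\right)^{2} = 26274 + 6400 = 32674$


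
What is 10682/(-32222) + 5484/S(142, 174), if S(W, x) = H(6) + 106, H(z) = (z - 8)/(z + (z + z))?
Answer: 790084543/15353783 ≈ 51.459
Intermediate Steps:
H(z) = (-8 + z)/(3*z) (H(z) = (-8 + z)/(z + 2*z) = (-8 + z)/((3*z)) = (-8 + z)*(1/(3*z)) = (-8 + z)/(3*z))
S(W, x) = 953/9 (S(W, x) = (1/3)*(-8 + 6)/6 + 106 = (1/3)*(1/6)*(-2) + 106 = -1/9 + 106 = 953/9)
10682/(-32222) + 5484/S(142, 174) = 10682/(-32222) + 5484/(953/9) = 10682*(-1/32222) + 5484*(9/953) = -5341/16111 + 49356/953 = 790084543/15353783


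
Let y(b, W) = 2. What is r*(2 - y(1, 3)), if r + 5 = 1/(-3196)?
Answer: 0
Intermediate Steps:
r = -15981/3196 (r = -5 + 1/(-3196) = -5 - 1/3196 = -15981/3196 ≈ -5.0003)
r*(2 - y(1, 3)) = -15981*(2 - 1*2)/3196 = -15981*(2 - 2)/3196 = -15981/3196*0 = 0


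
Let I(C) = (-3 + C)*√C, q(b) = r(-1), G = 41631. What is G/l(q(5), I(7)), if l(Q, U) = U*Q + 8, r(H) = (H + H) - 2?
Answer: -13877/72 - 13877*√7/36 ≈ -1212.6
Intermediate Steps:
r(H) = -2 + 2*H (r(H) = 2*H - 2 = -2 + 2*H)
q(b) = -4 (q(b) = -2 + 2*(-1) = -2 - 2 = -4)
I(C) = √C*(-3 + C)
l(Q, U) = 8 + Q*U (l(Q, U) = Q*U + 8 = 8 + Q*U)
G/l(q(5), I(7)) = 41631/(8 - 4*√7*(-3 + 7)) = 41631/(8 - 4*√7*4) = 41631/(8 - 16*√7)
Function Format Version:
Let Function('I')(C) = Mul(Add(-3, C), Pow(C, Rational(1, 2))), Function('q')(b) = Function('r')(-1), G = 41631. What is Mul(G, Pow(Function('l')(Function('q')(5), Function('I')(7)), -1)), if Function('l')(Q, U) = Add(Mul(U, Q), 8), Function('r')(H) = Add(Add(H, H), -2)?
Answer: Add(Rational(-13877, 72), Mul(Rational(-13877, 36), Pow(7, Rational(1, 2)))) ≈ -1212.6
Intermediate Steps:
Function('r')(H) = Add(-2, Mul(2, H)) (Function('r')(H) = Add(Mul(2, H), -2) = Add(-2, Mul(2, H)))
Function('q')(b) = -4 (Function('q')(b) = Add(-2, Mul(2, -1)) = Add(-2, -2) = -4)
Function('I')(C) = Mul(Pow(C, Rational(1, 2)), Add(-3, C))
Function('l')(Q, U) = Add(8, Mul(Q, U)) (Function('l')(Q, U) = Add(Mul(Q, U), 8) = Add(8, Mul(Q, U)))
Mul(G, Pow(Function('l')(Function('q')(5), Function('I')(7)), -1)) = Mul(41631, Pow(Add(8, Mul(-4, Mul(Pow(7, Rational(1, 2)), Add(-3, 7)))), -1)) = Mul(41631, Pow(Add(8, Mul(-4, Mul(Pow(7, Rational(1, 2)), 4))), -1)) = Mul(41631, Pow(Add(8, Mul(-4, Mul(4, Pow(7, Rational(1, 2))))), -1)) = Mul(41631, Pow(Add(8, Mul(-16, Pow(7, Rational(1, 2)))), -1))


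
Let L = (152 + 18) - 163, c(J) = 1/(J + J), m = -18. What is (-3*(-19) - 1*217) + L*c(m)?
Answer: -5767/36 ≈ -160.19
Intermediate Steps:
c(J) = 1/(2*J)
L = 7 (L = 170 - 163 = 7)
(-3*(-19) - 1*217) + L*c(m) = (-3*(-19) - 1*217) + 7*((1/2)/(-18)) = (57 - 217) + 7*((1/2)*(-1/18)) = -160 + 7*(-1/36) = -160 - 7/36 = -5767/36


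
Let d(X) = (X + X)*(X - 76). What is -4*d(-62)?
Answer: -68448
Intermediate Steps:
d(X) = 2*X*(-76 + X) (d(X) = (2*X)*(-76 + X) = 2*X*(-76 + X))
-4*d(-62) = -8*(-62)*(-76 - 62) = -8*(-62)*(-138) = -4*17112 = -68448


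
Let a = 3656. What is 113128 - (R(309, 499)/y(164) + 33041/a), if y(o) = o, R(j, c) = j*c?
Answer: 16815149433/149896 ≈ 1.1218e+5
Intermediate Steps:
R(j, c) = c*j
113128 - (R(309, 499)/y(164) + 33041/a) = 113128 - ((499*309)/164 + 33041/3656) = 113128 - (154191*(1/164) + 33041*(1/3656)) = 113128 - (154191/164 + 33041/3656) = 113128 - 1*142285255/149896 = 113128 - 142285255/149896 = 16815149433/149896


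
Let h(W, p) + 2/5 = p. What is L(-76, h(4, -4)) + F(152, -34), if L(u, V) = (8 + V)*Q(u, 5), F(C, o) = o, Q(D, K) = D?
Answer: -1538/5 ≈ -307.60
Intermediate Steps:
h(W, p) = -2/5 + p
L(u, V) = u*(8 + V) (L(u, V) = (8 + V)*u = u*(8 + V))
L(-76, h(4, -4)) + F(152, -34) = -76*(8 + (-2/5 - 4)) - 34 = -76*(8 - 22/5) - 34 = -76*18/5 - 34 = -1368/5 - 34 = -1538/5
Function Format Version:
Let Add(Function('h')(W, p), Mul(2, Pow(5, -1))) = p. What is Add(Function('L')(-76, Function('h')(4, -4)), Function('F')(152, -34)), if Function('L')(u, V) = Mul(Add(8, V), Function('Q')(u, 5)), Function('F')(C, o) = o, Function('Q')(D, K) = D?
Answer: Rational(-1538, 5) ≈ -307.60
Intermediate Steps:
Function('h')(W, p) = Add(Rational(-2, 5), p)
Function('L')(u, V) = Mul(u, Add(8, V)) (Function('L')(u, V) = Mul(Add(8, V), u) = Mul(u, Add(8, V)))
Add(Function('L')(-76, Function('h')(4, -4)), Function('F')(152, -34)) = Add(Mul(-76, Add(8, Add(Rational(-2, 5), -4))), -34) = Add(Mul(-76, Add(8, Rational(-22, 5))), -34) = Add(Mul(-76, Rational(18, 5)), -34) = Add(Rational(-1368, 5), -34) = Rational(-1538, 5)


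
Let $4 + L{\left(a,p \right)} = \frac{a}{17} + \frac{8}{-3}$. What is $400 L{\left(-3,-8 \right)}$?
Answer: $- \frac{139600}{51} \approx -2737.3$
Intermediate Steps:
$L{\left(a,p \right)} = - \frac{20}{3} + \frac{a}{17}$ ($L{\left(a,p \right)} = -4 + \left(\frac{a}{17} + \frac{8}{-3}\right) = -4 + \left(a \frac{1}{17} + 8 \left(- \frac{1}{3}\right)\right) = -4 + \left(\frac{a}{17} - \frac{8}{3}\right) = -4 + \left(- \frac{8}{3} + \frac{a}{17}\right) = - \frac{20}{3} + \frac{a}{17}$)
$400 L{\left(-3,-8 \right)} = 400 \left(- \frac{20}{3} + \frac{1}{17} \left(-3\right)\right) = 400 \left(- \frac{20}{3} - \frac{3}{17}\right) = 400 \left(- \frac{349}{51}\right) = - \frac{139600}{51}$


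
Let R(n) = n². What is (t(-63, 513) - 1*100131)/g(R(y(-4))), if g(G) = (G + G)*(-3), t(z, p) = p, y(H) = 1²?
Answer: 16603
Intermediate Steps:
y(H) = 1
g(G) = -6*G (g(G) = (2*G)*(-3) = -6*G)
(t(-63, 513) - 1*100131)/g(R(y(-4))) = (513 - 1*100131)/((-6*1²)) = (513 - 100131)/((-6*1)) = -99618/(-6) = -99618*(-⅙) = 16603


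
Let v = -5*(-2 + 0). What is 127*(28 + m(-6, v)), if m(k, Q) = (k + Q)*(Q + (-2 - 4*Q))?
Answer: -12700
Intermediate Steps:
v = 10 (v = -5*(-2) = 10)
m(k, Q) = (-2 - 3*Q)*(Q + k) (m(k, Q) = (Q + k)*(-2 - 3*Q) = (-2 - 3*Q)*(Q + k))
127*(28 + m(-6, v)) = 127*(28 + (-3*10**2 - 2*10 - 2*(-6) - 3*10*(-6))) = 127*(28 + (-3*100 - 20 + 12 + 180)) = 127*(28 + (-300 - 20 + 12 + 180)) = 127*(28 - 128) = 127*(-100) = -12700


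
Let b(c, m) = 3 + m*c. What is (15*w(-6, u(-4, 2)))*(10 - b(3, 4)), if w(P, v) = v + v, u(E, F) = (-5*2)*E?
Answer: -6000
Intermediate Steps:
b(c, m) = 3 + c*m
u(E, F) = -10*E
w(P, v) = 2*v
(15*w(-6, u(-4, 2)))*(10 - b(3, 4)) = (15*(2*(-10*(-4))))*(10 - (3 + 3*4)) = (15*(2*40))*(10 - (3 + 12)) = (15*80)*(10 - 1*15) = 1200*(10 - 15) = 1200*(-5) = -6000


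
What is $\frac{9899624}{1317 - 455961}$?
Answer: $- \frac{2474906}{113661} \approx -21.774$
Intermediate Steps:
$\frac{9899624}{1317 - 455961} = \frac{9899624}{-454644} = 9899624 \left(- \frac{1}{454644}\right) = - \frac{2474906}{113661}$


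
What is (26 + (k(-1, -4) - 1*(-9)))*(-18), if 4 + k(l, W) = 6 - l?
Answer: -684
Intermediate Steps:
k(l, W) = 2 - l (k(l, W) = -4 + (6 - l) = 2 - l)
(26 + (k(-1, -4) - 1*(-9)))*(-18) = (26 + ((2 - 1*(-1)) - 1*(-9)))*(-18) = (26 + ((2 + 1) + 9))*(-18) = (26 + (3 + 9))*(-18) = (26 + 12)*(-18) = 38*(-18) = -684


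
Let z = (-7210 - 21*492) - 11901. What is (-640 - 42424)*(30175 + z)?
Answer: -31522848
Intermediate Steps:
z = -29443 (z = (-7210 - 10332) - 11901 = -17542 - 11901 = -29443)
(-640 - 42424)*(30175 + z) = (-640 - 42424)*(30175 - 29443) = -43064*732 = -31522848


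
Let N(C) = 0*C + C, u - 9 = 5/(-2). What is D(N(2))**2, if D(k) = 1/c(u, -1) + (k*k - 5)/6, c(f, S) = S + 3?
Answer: 1/9 ≈ 0.11111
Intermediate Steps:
u = 13/2 (u = 9 + 5/(-2) = 9 + 5*(-1/2) = 9 - 5/2 = 13/2 ≈ 6.5000)
N(C) = C (N(C) = 0 + C = C)
c(f, S) = 3 + S
D(k) = -1/3 + k**2/6 (D(k) = 1/(3 - 1) + (k*k - 5)/6 = 1/2 + (k**2 - 5)*(1/6) = 1*(1/2) + (-5 + k**2)*(1/6) = 1/2 + (-5/6 + k**2/6) = -1/3 + k**2/6)
D(N(2))**2 = (-1/3 + (1/6)*2**2)**2 = (-1/3 + (1/6)*4)**2 = (-1/3 + 2/3)**2 = (1/3)**2 = 1/9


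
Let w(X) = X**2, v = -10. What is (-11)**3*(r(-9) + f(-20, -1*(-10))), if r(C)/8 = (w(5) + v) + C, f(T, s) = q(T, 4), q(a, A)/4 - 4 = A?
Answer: -106480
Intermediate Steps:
q(a, A) = 16 + 4*A
f(T, s) = 32 (f(T, s) = 16 + 4*4 = 16 + 16 = 32)
r(C) = 120 + 8*C (r(C) = 8*((5**2 - 10) + C) = 8*((25 - 10) + C) = 8*(15 + C) = 120 + 8*C)
(-11)**3*(r(-9) + f(-20, -1*(-10))) = (-11)**3*((120 + 8*(-9)) + 32) = -1331*((120 - 72) + 32) = -1331*(48 + 32) = -1331*80 = -106480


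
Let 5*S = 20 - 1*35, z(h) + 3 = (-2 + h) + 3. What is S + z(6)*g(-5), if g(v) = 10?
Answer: 37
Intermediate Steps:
z(h) = -2 + h (z(h) = -3 + ((-2 + h) + 3) = -3 + (1 + h) = -2 + h)
S = -3 (S = (20 - 1*35)/5 = (20 - 35)/5 = (⅕)*(-15) = -3)
S + z(6)*g(-5) = -3 + (-2 + 6)*10 = -3 + 4*10 = -3 + 40 = 37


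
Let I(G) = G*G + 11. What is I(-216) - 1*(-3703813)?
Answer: 3750480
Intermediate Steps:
I(G) = 11 + G**2 (I(G) = G**2 + 11 = 11 + G**2)
I(-216) - 1*(-3703813) = (11 + (-216)**2) - 1*(-3703813) = (11 + 46656) + 3703813 = 46667 + 3703813 = 3750480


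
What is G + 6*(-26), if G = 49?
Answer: -107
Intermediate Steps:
G + 6*(-26) = 49 + 6*(-26) = 49 - 156 = -107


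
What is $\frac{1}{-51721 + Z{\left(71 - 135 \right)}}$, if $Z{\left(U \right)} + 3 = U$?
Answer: $- \frac{1}{51788} \approx -1.9309 \cdot 10^{-5}$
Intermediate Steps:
$Z{\left(U \right)} = -3 + U$
$\frac{1}{-51721 + Z{\left(71 - 135 \right)}} = \frac{1}{-51721 + \left(-3 + \left(71 - 135\right)\right)} = \frac{1}{-51721 - 67} = \frac{1}{-51788} = - \frac{1}{51788}$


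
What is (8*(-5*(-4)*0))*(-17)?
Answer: 0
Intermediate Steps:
(8*(-5*(-4)*0))*(-17) = (8*(20*0))*(-17) = (8*0)*(-17) = 0*(-17) = 0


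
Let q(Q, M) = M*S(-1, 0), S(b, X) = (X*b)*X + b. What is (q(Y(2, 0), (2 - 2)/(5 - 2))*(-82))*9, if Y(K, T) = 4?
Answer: 0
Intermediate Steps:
S(b, X) = b + b*X² (S(b, X) = b*X² + b = b + b*X²)
q(Q, M) = -M (q(Q, M) = M*(-(1 + 0²)) = M*(-(1 + 0)) = M*(-1*1) = M*(-1) = -M)
(q(Y(2, 0), (2 - 2)/(5 - 2))*(-82))*9 = (-(2 - 2)/(5 - 2)*(-82))*9 = (-0/3*(-82))*9 = (-1*0*(-82))*9 = (0*(-82))*9 = 0*9 = 0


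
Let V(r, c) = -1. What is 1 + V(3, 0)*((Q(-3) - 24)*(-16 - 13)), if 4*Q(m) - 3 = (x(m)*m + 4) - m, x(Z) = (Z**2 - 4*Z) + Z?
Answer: -1014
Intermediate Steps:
x(Z) = Z**2 - 3*Z
Q(m) = 7/4 - m/4 + m**2*(-3 + m)/4 (Q(m) = 3/4 + (((m*(-3 + m))*m + 4) - m)/4 = 3/4 + ((m**2*(-3 + m) + 4) - m)/4 = 3/4 + ((4 + m**2*(-3 + m)) - m)/4 = 3/4 + (4 - m + m**2*(-3 + m))/4 = 3/4 + (1 - m/4 + m**2*(-3 + m)/4) = 7/4 - m/4 + m**2*(-3 + m)/4)
1 + V(3, 0)*((Q(-3) - 24)*(-16 - 13)) = 1 - ((7/4 - 1/4*(-3) + (1/4)*(-3)**2*(-3 - 3)) - 24)*(-16 - 13) = 1 - ((7/4 + 3/4 + (1/4)*9*(-6)) - 24)*(-29) = 1 - ((7/4 + 3/4 - 27/2) - 24)*(-29) = 1 - (-11 - 24)*(-29) = 1 - (-35)*(-29) = 1 - 1*1015 = 1 - 1015 = -1014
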